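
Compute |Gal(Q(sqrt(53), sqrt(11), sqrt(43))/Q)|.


The 3 square roots of distinct primes are multiplicatively independent over Q,
so [K:Q] = 2^3 and Gal(K/Q) is isomorphic to (Z/2Z)^3.
|Gal| = 2^3 = 8

8


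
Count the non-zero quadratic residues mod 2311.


For prime p, the number of non-zero quadratic residues is (p-1)/2.
= (2311-1)/2
= 1155

1155


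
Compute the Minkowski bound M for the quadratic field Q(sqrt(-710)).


d = -710, d mod 4 = 2, so disc(K) = 4d = -2840; |disc(K)| = 2840
Imaginary quadratic field, so n = 2, s = r2 = 1, r1 = 0
M = (n!/n^n) * (4/pi)^s * sqrt(|disc(K)|) = (2!/2^2) * (4/pi)^1 * sqrt(2840)
= 0.5 * 1.273240 * 53.291650
= 33.9265

33.9265


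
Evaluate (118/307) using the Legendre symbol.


p = 307 is prime, so compute (118/307) with the reciprocity algorithm (Jacobi-symbol steps: pull out 2s via (2/n), flip via reciprocity, reduce):
  pull out 2: (2/307) = -1  (since 307 mod 8 = 3)
  reciprocity: (59/307) -> -(307/59)
  reduce: (12/59)
  pull out 2: (2/59) = -1  (since 59 mod 8 = 3)
  pull out 2: (2/59) = -1  (since 59 mod 8 = 3)
  reciprocity: (3/59) -> -(59/3)
  reduce: (2/3)
  pull out 2: (2/3) = -1  (since 3 mod 8 = 3)
  (1/3) = 1
Product of signs = 1
(118/307) = 1

1


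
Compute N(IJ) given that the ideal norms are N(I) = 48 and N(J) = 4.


N(IJ) = N(I) * N(J)
= 48 * 4
= 192

192


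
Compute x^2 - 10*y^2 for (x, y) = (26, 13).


x^2 - d*y^2
= 26^2 - 10*13^2
= 676 - 1690
= -1014

-1014


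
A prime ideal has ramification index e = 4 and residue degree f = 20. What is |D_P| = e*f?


|D_P| = e * f
= 4 * 20
= 80

80


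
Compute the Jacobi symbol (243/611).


Compute (243/611) via quadratic reciprocity:
  reciprocity: (243/611) -> -(611/243)
  reduce: (125/243)
  reciprocity: (125/243) -> +(243/125)
  reduce: (118/125)
  pull out 2: (2/125) = -1  (since 125 mod 8 = 5)
  reciprocity: (59/125) -> +(125/59)
  reduce: (7/59)
  reciprocity: (7/59) -> -(59/7)
  reduce: (3/7)
  reciprocity: (3/7) -> -(7/3)
  reduce: (1/3)
  (1/3) = 1
Product of signs = 1

1


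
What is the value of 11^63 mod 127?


p = 127 is prime and the exponent is (p-1)/2 = 63, so by Euler's criterion 11^63 = (11/127) = +1 or -1 mod 127.
Compute by square-and-multiply:
  63 = 32 + 16 + 8 + 4 + 2 + 1 (binary 111111)
  Repeated squaring mod 127: 11^1 = 11, 11^2 = 121, 11^4 = 36, 11^8 = 26, 11^16 = 41, 11^32 = 30
  11^63 = 11^32 * 11^16 * 11^8 * 11^4 * 11^2 * 11^1 = 30 * 41 * 26 * 36 * 121 * 11 mod 127
    30 * 41 = 1230 = 87 mod 127
    87 * 26 = 2262 = 103 mod 127
    103 * 36 = 3708 = 25 mod 127
    25 * 121 = 3025 = 104 mod 127
    104 * 11 = 1144 = 1 mod 127
  11^63 = 1 mod 127
Result 1: 11 is a quadratic residue mod 127.
11^63 mod 127 = 1

1


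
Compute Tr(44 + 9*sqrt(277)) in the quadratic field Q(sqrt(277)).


Tr(a + b*sqrt(d)) = (a + b*sqrt(d)) + (a - b*sqrt(d)) = 2a
= 2 * (44)
= 88

88


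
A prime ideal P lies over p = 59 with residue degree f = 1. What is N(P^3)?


N(P^a) = p^(a*f)
= 59^(3*1)
= 59^3
= 205379

205379


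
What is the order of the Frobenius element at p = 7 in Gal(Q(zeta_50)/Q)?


The Frobenius at p in Gal(Q(zeta_n)/Q) = (Z/nZ)* is the class of p, so its order is ord_50(7), the smallest k >= 1 with 7^k = 1 mod 50.
n = 50 = 2 * 5^2, phi(50) = 20; the order divides phi(n).
Divisors of 20: 1, 2, 4, 5, 10, 20
Repeated squaring mod 50: 7^1 = 7, 7^2 = 49, 7^4 = 1, 7^8 = 1, 7^16 = 1
Test divisors in increasing order:
  k=1: 7^1 = 7 mod 50
  k=2: 7^2 = 49 mod 50
  k=4: 7^4 = 1 mod 50  <- first divisor giving 1
Order = 4

4


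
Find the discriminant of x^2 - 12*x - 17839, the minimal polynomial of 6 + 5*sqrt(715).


The element 6 + 5*sqrt(715) has minimal polynomial:
x^2 - 12*x - 17839
Discriminant = (-12)^2 - 4*(-17839)
= 144 + 71356
= 71500

71500


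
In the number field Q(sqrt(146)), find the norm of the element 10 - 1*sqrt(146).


N(a + b*sqrt(d)) = a^2 - d*b^2
= (10)^2 - (146)*(-1)^2
= 100 - 146
= -46

-46


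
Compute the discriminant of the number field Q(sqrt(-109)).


For K = Q(sqrt(d)) with d squarefree: disc(K) = d if d = 1 mod 4, and disc(K) = 4d if d = 2 or 3 mod 4.
Here d = -109, and d mod 4 = 3.
d = 3 mod 4, not 1 (O_K = Z[sqrt(d)]), so disc(K) = 4d = 4 * (-109) = -436

-436


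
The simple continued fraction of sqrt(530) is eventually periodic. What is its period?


Run the CF algorithm for sqrt(530).
a_0 = floor(sqrt(530)) = 23; set m_0=0, q_0=1.
Recurrence: m' = q*a - m,  q' = (d - m'^2)/q,  a' = floor((a_0 + m')/q').
  step 1: m=23, q=1, a=46
a_1 = 2*a_0 = 46, so the period closes here.
sqrt(530) = [23; 46]
Period length = 1

1


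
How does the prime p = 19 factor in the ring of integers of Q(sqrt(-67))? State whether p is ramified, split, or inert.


K = Q(sqrt(-67)). Since d mod 4 = 1, disc(K) = -67.
Check p | disc: -67 mod 19 = 9.
p does not divide disc. Compute Legendre symbol (d/p):
9^((19-1)/2) mod 19 = 1
(d/p) = 1, so p splits: (p) = P*P' with e=1, f=1, g=2.
Therefore p is split.

split


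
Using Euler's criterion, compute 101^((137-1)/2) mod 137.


p = 137 is prime and the exponent is (p-1)/2 = 68, so by Euler's criterion 101^68 = (101/137) = +1 or -1 mod 137.
Compute by square-and-multiply:
  68 = 64 + 4 (binary 1000100)
  Repeated squaring mod 137: 101^1 = 101, 101^2 = 63, 101^4 = 133, 101^8 = 16, 101^16 = 119, 101^32 = 50, 101^64 = 34
  101^68 = 101^64 * 101^4 = 34 * 133 mod 137
    34 * 133 = 4522 = 1 mod 137
  101^68 = 1 mod 137
Result 1: 101 is a quadratic residue mod 137.
101^68 mod 137 = 1

1


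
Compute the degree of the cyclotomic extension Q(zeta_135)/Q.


The degree equals Euler's totient phi(135).
135 = 3^3 * 5
phi(135) = 72

72


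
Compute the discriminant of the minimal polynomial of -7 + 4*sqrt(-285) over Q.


The element -7 + 4*sqrt(-285) has minimal polynomial:
x^2 + 14*x + 4609
Discriminant = (14)^2 - 4*(4609)
= 196 - 18436
= -18240

-18240


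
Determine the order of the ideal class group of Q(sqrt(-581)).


K = Q(sqrt(-581)). d mod 4 = 3, so D = disc(K) = 4d = -2324
h(K) equals the number of primitive reduced positive-definite forms (a, b, c) = a*x^2 + b*x*y + c*y^2 with b^2 - 4ac = D,
where reduced means |b| <= a <= c, with b >= 0 whenever |b| = a or a = c, and primitive means gcd(a, b, c) = 1.
Reduced forces 3a^2 <= |D| = 2324, so 1 <= a <= 27; b must have the parity of D, and c = (b^2 - D)/(4a) must be an integer >= a.
Enumerate a = 1..27, b in [-a, a]:
  a=1: (1, 0, 581)  [1]
  a=2: (2, 2, 291)  [1]
  a=3: (3, -2, 194), (3, 2, 194)  [2]
  a=4: none
  a=5: (5, -4, 117), (5, 4, 117)  [2]
  a=6: (6, -2, 97), (6, 2, 97)  [2]
  a=7: (7, 0, 83)  [1]
  a=8: none
  a=9: (9, -4, 65), (9, 4, 65)  [2]
  a=10: (10, -6, 59), (10, 6, 59)  [2]
  a=11..12: none
  a=13: (13, -4, 45), (13, 4, 45)  [2]
  a=14: (14, 14, 45)  [1]
  a=15: (15, -14, 42), (15, -4, 39), (15, 4, 39), (15, 14, 42)  [4]
  a=16..17: none
  a=18: (18, -14, 35), (18, 14, 35)  [2]
  a=19..20: none
  a=21: (21, -14, 30), (21, 14, 30)  [2]
  a=22..24: none
  a=25: (25, -24, 29), (25, 24, 29)  [2]
  a=26: (26, -22, 27), (26, 22, 27)  [2]
  a=27: none
Total reduced forms: 1 + 1 + 2 + 2 + 2 + 1 + 2 + 2 + 2 + 1 + 4 + 2 + 2 + 2 + 2 = 28
h = 28

28


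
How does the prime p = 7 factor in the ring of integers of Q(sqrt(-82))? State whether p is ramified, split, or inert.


K = Q(sqrt(-82)). Since d mod 4 = 2, disc(K) = -328.
Check p | disc: -328 mod 7 = 1.
p does not divide disc. Compute Legendre symbol (d/p):
2^((7-1)/2) mod 7 = 1
(d/p) = 1, so p splits: (p) = P*P' with e=1, f=1, g=2.
Therefore p is split.

split


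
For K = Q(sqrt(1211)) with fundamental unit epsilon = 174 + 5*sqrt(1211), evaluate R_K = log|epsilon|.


epsilon = 174 + 5*sqrt(1211)
= 347.9971
R = ln(347.9971)
= 5.8522

5.8522


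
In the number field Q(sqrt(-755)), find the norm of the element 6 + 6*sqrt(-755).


N(a + b*sqrt(d)) = a^2 - d*b^2
= (6)^2 - (-755)*(6)^2
= 36 + 27180
= 27216

27216


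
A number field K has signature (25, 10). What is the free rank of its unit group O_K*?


By Dirichlet's unit theorem:
rank = r1 + r2 - 1
= 25 + 10 - 1
= 34

34


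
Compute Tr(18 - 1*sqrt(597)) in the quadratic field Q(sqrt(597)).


Tr(a + b*sqrt(d)) = (a + b*sqrt(d)) + (a - b*sqrt(d)) = 2a
= 2 * (18)
= 36

36


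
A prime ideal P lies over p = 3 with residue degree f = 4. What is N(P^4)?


N(P^a) = p^(a*f)
= 3^(4*4)
= 3^16
= 43046721

43046721


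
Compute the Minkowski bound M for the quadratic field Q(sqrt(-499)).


d = -499, d mod 4 = 1, so disc(K) = d = -499; |disc(K)| = 499
Imaginary quadratic field, so n = 2, s = r2 = 1, r1 = 0
M = (n!/n^n) * (4/pi)^s * sqrt(|disc(K)|) = (2!/2^2) * (4/pi)^1 * sqrt(499)
= 0.5 * 1.273240 * 22.338308
= 14.2210

14.2210


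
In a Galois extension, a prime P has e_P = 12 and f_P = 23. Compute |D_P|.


|D_P| = e * f
= 12 * 23
= 276

276


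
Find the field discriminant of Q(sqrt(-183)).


For K = Q(sqrt(d)) with d squarefree: disc(K) = d if d = 1 mod 4, and disc(K) = 4d if d = 2 or 3 mod 4.
Here d = -183, and d mod 4 = 1.
d = 1 mod 4 (O_K = Z[(1+sqrt(d))/2]), so disc(K) = d = -183

-183


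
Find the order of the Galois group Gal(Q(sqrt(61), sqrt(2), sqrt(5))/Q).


The 3 square roots of distinct primes are multiplicatively independent over Q,
so [K:Q] = 2^3 and Gal(K/Q) is isomorphic to (Z/2Z)^3.
|Gal| = 2^3 = 8

8


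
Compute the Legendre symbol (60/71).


p = 71 is prime, so compute (60/71) with the reciprocity algorithm (Jacobi-symbol steps: pull out 2s via (2/n), flip via reciprocity, reduce):
  pull out 2: (2/71) = +1  (since 71 mod 8 = 7)
  pull out 2: (2/71) = +1  (since 71 mod 8 = 7)
  reciprocity: (15/71) -> -(71/15)
  reduce: (11/15)
  reciprocity: (11/15) -> -(15/11)
  reduce: (4/11)
  pull out 2: (2/11) = -1  (since 11 mod 8 = 3)
  pull out 2: (2/11) = -1  (since 11 mod 8 = 3)
  (1/11) = 1
Product of signs = 1
(60/71) = 1

1


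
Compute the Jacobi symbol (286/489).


Compute (286/489) via quadratic reciprocity:
  pull out 2: (2/489) = +1  (since 489 mod 8 = 1)
  reciprocity: (143/489) -> +(489/143)
  reduce: (60/143)
  pull out 2: (2/143) = +1  (since 143 mod 8 = 7)
  pull out 2: (2/143) = +1  (since 143 mod 8 = 7)
  reciprocity: (15/143) -> -(143/15)
  reduce: (8/15)
  pull out 2: (2/15) = +1  (since 15 mod 8 = 7)
  pull out 2: (2/15) = +1  (since 15 mod 8 = 7)
  pull out 2: (2/15) = +1  (since 15 mod 8 = 7)
  (1/15) = 1
Product of signs = -1

-1


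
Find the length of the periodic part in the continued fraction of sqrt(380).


Run the CF algorithm for sqrt(380).
a_0 = floor(sqrt(380)) = 19; set m_0=0, q_0=1.
Recurrence: m' = q*a - m,  q' = (d - m'^2)/q,  a' = floor((a_0 + m')/q').
  step 1: m=19, q=19, a=2
  step 2: m=19, q=1, a=38
a_2 = 2*a_0 = 38, so the period closes here.
sqrt(380) = [19; 2, 38]
Period length = 2

2


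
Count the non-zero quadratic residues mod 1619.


For prime p, the number of non-zero quadratic residues is (p-1)/2.
= (1619-1)/2
= 809

809


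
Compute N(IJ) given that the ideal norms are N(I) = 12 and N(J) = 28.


N(IJ) = N(I) * N(J)
= 12 * 28
= 336

336


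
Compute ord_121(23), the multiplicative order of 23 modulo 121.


We want ord_121(23), the smallest k >= 1 with 23^k = 1 mod 121.
n = 121 = 11^2, phi(121) = 110; the order divides phi(n).
Divisors of 110: 1, 2, 5, 10, 11, 22, 55, 110
Repeated squaring mod 121: 23^1 = 23, 23^2 = 45, 23^4 = 89, 23^8 = 56, 23^16 = 111, 23^32 = 100, 23^64 = 78
Test divisors in increasing order:
  k=1: 23^1 = 23 mod 121
  k=2: 23^2 = 45 mod 121
  k=5: 23^5 = 89 * 23 = 111 mod 121
  k=10: 23^10 = 56 * 45 = 100 mod 121
  k=11: 23^11 = 56 * 45 * 23 = 1 mod 121  <- first divisor giving 1
Order = 11

11


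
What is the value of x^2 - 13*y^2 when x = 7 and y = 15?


x^2 - d*y^2
= 7^2 - 13*15^2
= 49 - 2925
= -2876

-2876


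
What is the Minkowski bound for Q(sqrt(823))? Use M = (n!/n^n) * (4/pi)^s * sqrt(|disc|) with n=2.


d = 823, d mod 4 = 3, so disc(K) = 4d = 3292; |disc(K)| = 3292
Real quadratic field, so n = 2, s = r2 = 0, r1 = 2
M = (n!/n^n) * (4/pi)^s * sqrt(|disc(K)|) = (2!/2^2) * (4/pi)^0 * sqrt(3292)
= 0.5 * 1.000000 * 57.375953
= 28.6880

28.6880


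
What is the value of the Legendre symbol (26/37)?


p = 37 is prime, so compute (26/37) with the reciprocity algorithm (Jacobi-symbol steps: pull out 2s via (2/n), flip via reciprocity, reduce):
  pull out 2: (2/37) = -1  (since 37 mod 8 = 5)
  reciprocity: (13/37) -> +(37/13)
  reduce: (11/13)
  reciprocity: (11/13) -> +(13/11)
  reduce: (2/11)
  pull out 2: (2/11) = -1  (since 11 mod 8 = 3)
  (1/11) = 1
Product of signs = 1
(26/37) = 1

1


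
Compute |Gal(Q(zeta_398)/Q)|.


|Gal(Q(zeta_398)/Q)| = phi(398)
= 198

198


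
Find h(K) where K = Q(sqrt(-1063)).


K = Q(sqrt(-1063)). d mod 4 = 1, so D = disc(K) = d = -1063
h(K) equals the number of primitive reduced positive-definite forms (a, b, c) = a*x^2 + b*x*y + c*y^2 with b^2 - 4ac = D,
where reduced means |b| <= a <= c, with b >= 0 whenever |b| = a or a = c, and primitive means gcd(a, b, c) = 1.
Reduced forces 3a^2 <= |D| = 1063, so 1 <= a <= 18; b must have the parity of D, and c = (b^2 - D)/(4a) must be an integer >= a.
Enumerate a = 1..18, b in [-a, a]:
  a=1: (1, 1, 266)  [1]
  a=2: (2, -1, 133), (2, 1, 133)  [2]
  a=3: none
  a=4: (4, -3, 67), (4, 3, 67)  [2]
  a=5..6: none
  a=7: (7, -1, 38), (7, 1, 38)  [2]
  a=8: (8, -5, 34), (8, 5, 34)  [2]
  a=9..10: none
  a=11: (11, -9, 26), (11, 9, 26)  [2]
  a=12: none
  a=13: (13, -9, 22), (13, 9, 22)  [2]
  a=14: (14, -13, 22), (14, -1, 19), (14, 1, 19), (14, 13, 22)  [4]
  a=15: none
  a=16: (16, -5, 17), (16, 5, 17)  [2]
  a=17..18: none
Total reduced forms: 1 + 2 + 2 + 2 + 2 + 2 + 2 + 4 + 2 = 19
h = 19

19


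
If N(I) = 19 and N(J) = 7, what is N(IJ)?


N(IJ) = N(I) * N(J)
= 19 * 7
= 133

133


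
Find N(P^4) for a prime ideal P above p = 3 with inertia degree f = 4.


N(P^a) = p^(a*f)
= 3^(4*4)
= 3^16
= 43046721

43046721


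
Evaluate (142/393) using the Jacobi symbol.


Compute (142/393) via quadratic reciprocity:
  pull out 2: (2/393) = +1  (since 393 mod 8 = 1)
  reciprocity: (71/393) -> +(393/71)
  reduce: (38/71)
  pull out 2: (2/71) = +1  (since 71 mod 8 = 7)
  reciprocity: (19/71) -> -(71/19)
  reduce: (14/19)
  pull out 2: (2/19) = -1  (since 19 mod 8 = 3)
  reciprocity: (7/19) -> -(19/7)
  reduce: (5/7)
  reciprocity: (5/7) -> +(7/5)
  reduce: (2/5)
  pull out 2: (2/5) = -1  (since 5 mod 8 = 5)
  (1/5) = 1
Product of signs = 1

1


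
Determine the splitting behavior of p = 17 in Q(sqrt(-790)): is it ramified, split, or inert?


K = Q(sqrt(-790)). Since d mod 4 = 2, disc(K) = -3160.
Check p | disc: -3160 mod 17 = 2.
p does not divide disc. Compute Legendre symbol (d/p):
9^((17-1)/2) mod 17 = 1
(d/p) = 1, so p splits: (p) = P*P' with e=1, f=1, g=2.
Therefore p is split.

split


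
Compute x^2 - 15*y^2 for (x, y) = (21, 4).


x^2 - d*y^2
= 21^2 - 15*4^2
= 441 - 240
= 201

201


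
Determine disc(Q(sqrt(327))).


For K = Q(sqrt(d)) with d squarefree: disc(K) = d if d = 1 mod 4, and disc(K) = 4d if d = 2 or 3 mod 4.
Here d = 327, and d mod 4 = 3.
d = 3 mod 4, not 1 (O_K = Z[sqrt(d)]), so disc(K) = 4d = 4 * (327) = 1308

1308


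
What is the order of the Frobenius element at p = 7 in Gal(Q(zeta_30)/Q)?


The Frobenius at p in Gal(Q(zeta_n)/Q) = (Z/nZ)* is the class of p, so its order is ord_30(7), the smallest k >= 1 with 7^k = 1 mod 30.
n = 30 = 2 * 3 * 5, phi(30) = 8; the order divides phi(n).
Divisors of 8: 1, 2, 4, 8
Repeated squaring mod 30: 7^1 = 7, 7^2 = 19, 7^4 = 1, 7^8 = 1
Test divisors in increasing order:
  k=1: 7^1 = 7 mod 30
  k=2: 7^2 = 19 mod 30
  k=4: 7^4 = 1 mod 30  <- first divisor giving 1
Order = 4

4


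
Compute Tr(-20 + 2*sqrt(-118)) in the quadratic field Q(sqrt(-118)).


Tr(a + b*sqrt(d)) = (a + b*sqrt(d)) + (a - b*sqrt(d)) = 2a
= 2 * (-20)
= -40

-40


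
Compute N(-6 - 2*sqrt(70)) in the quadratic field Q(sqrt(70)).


N(a + b*sqrt(d)) = a^2 - d*b^2
= (-6)^2 - (70)*(-2)^2
= 36 - 280
= -244

-244


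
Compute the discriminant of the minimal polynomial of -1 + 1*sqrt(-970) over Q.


The element -1 + 1*sqrt(-970) has minimal polynomial:
x^2 + 2*x + 971
Discriminant = (2)^2 - 4*(971)
= 4 - 3884
= -3880

-3880


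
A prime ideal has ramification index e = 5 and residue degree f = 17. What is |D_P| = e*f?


|D_P| = e * f
= 5 * 17
= 85

85


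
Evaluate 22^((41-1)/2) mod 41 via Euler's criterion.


p = 41 is prime and the exponent is (p-1)/2 = 20, so by Euler's criterion 22^20 = (22/41) = +1 or -1 mod 41.
Compute by square-and-multiply:
  20 = 16 + 4 (binary 10100)
  Repeated squaring mod 41: 22^1 = 22, 22^2 = 33, 22^4 = 23, 22^8 = 37, 22^16 = 16
  22^20 = 22^16 * 22^4 = 16 * 23 mod 41
    16 * 23 = 368 = 40 mod 41
  22^20 = 40 mod 41
Result 40 = p - 1 = -1 mod 41: 22 is a quadratic non-residue mod 41. As a residue in [0, p-1] the value is 40.
22^20 mod 41 = 40

40


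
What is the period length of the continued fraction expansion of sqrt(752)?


Run the CF algorithm for sqrt(752).
a_0 = floor(sqrt(752)) = 27; set m_0=0, q_0=1.
Recurrence: m' = q*a - m,  q' = (d - m'^2)/q,  a' = floor((a_0 + m')/q').
  step 1: m=27, q=23, a=2
  step 2: m=19, q=17, a=2
  step 3: m=15, q=31, a=1
  step 4: m=16, q=16, a=2
  step 5: m=16, q=31, a=1
  step 6: m=15, q=17, a=2
  step 7: m=19, q=23, a=2
  step 8: m=27, q=1, a=54
a_8 = 2*a_0 = 54, so the period closes here.
sqrt(752) = [27; 2, 2, 1, 2, 1, 2, 2, 54]
Period length = 8

8


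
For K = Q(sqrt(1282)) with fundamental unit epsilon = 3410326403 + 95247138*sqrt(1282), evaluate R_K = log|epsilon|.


epsilon = 3410326403 + 95247138*sqrt(1282)
= 6.8207e+09
R = ln(6.8207e+09)
= 22.6432

22.6432


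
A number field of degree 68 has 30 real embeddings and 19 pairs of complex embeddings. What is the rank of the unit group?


By Dirichlet's unit theorem:
rank = r1 + r2 - 1
= 30 + 19 - 1
= 48

48


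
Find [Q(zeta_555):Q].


The degree equals Euler's totient phi(555).
555 = 3 * 5 * 37
phi(555) = 288

288


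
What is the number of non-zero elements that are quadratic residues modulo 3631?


For prime p, the number of non-zero quadratic residues is (p-1)/2.
= (3631-1)/2
= 1815

1815


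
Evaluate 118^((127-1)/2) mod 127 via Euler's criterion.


p = 127 is prime and the exponent is (p-1)/2 = 63, so by Euler's criterion 118^63 = (118/127) = +1 or -1 mod 127.
Compute by square-and-multiply:
  63 = 32 + 16 + 8 + 4 + 2 + 1 (binary 111111)
  Repeated squaring mod 127: 118^1 = 118, 118^2 = 81, 118^4 = 84, 118^8 = 71, 118^16 = 88, 118^32 = 124
  118^63 = 118^32 * 118^16 * 118^8 * 118^4 * 118^2 * 118^1 = 124 * 88 * 71 * 84 * 81 * 118 mod 127
    124 * 88 = 10912 = 117 mod 127
    117 * 71 = 8307 = 52 mod 127
    52 * 84 = 4368 = 50 mod 127
    50 * 81 = 4050 = 113 mod 127
    113 * 118 = 13334 = 126 mod 127
  118^63 = 126 mod 127
Result 126 = p - 1 = -1 mod 127: 118 is a quadratic non-residue mod 127. As a residue in [0, p-1] the value is 126.
118^63 mod 127 = 126

126


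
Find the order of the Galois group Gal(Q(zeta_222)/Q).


|Gal(Q(zeta_222)/Q)| = phi(222)
= 72

72


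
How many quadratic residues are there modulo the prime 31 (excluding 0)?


For prime p, the number of non-zero quadratic residues is (p-1)/2.
= (31-1)/2
= 15

15


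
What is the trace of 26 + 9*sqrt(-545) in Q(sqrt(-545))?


Tr(a + b*sqrt(d)) = (a + b*sqrt(d)) + (a - b*sqrt(d)) = 2a
= 2 * (26)
= 52

52


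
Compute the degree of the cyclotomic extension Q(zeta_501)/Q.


The degree equals Euler's totient phi(501).
501 = 3 * 167
phi(501) = 332

332


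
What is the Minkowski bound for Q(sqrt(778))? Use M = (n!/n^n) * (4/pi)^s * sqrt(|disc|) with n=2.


d = 778, d mod 4 = 2, so disc(K) = 4d = 3112; |disc(K)| = 3112
Real quadratic field, so n = 2, s = r2 = 0, r1 = 2
M = (n!/n^n) * (4/pi)^s * sqrt(|disc(K)|) = (2!/2^2) * (4/pi)^0 * sqrt(3112)
= 0.5 * 1.000000 * 55.785303
= 27.8927

27.8927


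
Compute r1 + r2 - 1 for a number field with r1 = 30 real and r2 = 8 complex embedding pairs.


By Dirichlet's unit theorem:
rank = r1 + r2 - 1
= 30 + 8 - 1
= 37

37


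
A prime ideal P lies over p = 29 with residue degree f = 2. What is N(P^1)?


N(P^a) = p^(a*f)
= 29^(1*2)
= 29^2
= 841

841


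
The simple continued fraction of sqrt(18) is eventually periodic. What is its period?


Run the CF algorithm for sqrt(18).
a_0 = floor(sqrt(18)) = 4; set m_0=0, q_0=1.
Recurrence: m' = q*a - m,  q' = (d - m'^2)/q,  a' = floor((a_0 + m')/q').
  step 1: m=4, q=2, a=4
  step 2: m=4, q=1, a=8
a_2 = 2*a_0 = 8, so the period closes here.
sqrt(18) = [4; 4, 8]
Period length = 2

2


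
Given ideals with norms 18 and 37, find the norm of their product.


N(IJ) = N(I) * N(J)
= 18 * 37
= 666

666


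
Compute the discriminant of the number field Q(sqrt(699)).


For K = Q(sqrt(d)) with d squarefree: disc(K) = d if d = 1 mod 4, and disc(K) = 4d if d = 2 or 3 mod 4.
Here d = 699, and d mod 4 = 3.
d = 3 mod 4, not 1 (O_K = Z[sqrt(d)]), so disc(K) = 4d = 4 * (699) = 2796

2796


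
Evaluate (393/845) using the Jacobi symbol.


Compute (393/845) via quadratic reciprocity:
  reciprocity: (393/845) -> +(845/393)
  reduce: (59/393)
  reciprocity: (59/393) -> +(393/59)
  reduce: (39/59)
  reciprocity: (39/59) -> -(59/39)
  reduce: (20/39)
  pull out 2: (2/39) = +1  (since 39 mod 8 = 7)
  pull out 2: (2/39) = +1  (since 39 mod 8 = 7)
  reciprocity: (5/39) -> +(39/5)
  reduce: (4/5)
  pull out 2: (2/5) = -1  (since 5 mod 8 = 5)
  pull out 2: (2/5) = -1  (since 5 mod 8 = 5)
  (1/5) = 1
Product of signs = -1

-1


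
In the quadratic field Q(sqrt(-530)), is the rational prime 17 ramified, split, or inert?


K = Q(sqrt(-530)). Since d mod 4 = 2, disc(K) = -2120.
Check p | disc: -2120 mod 17 = 5.
p does not divide disc. Compute Legendre symbol (d/p):
14^((17-1)/2) mod 17 = -1
(d/p) = -1, so p is inert: (p) stays prime with e=1, f=2, g=1.
Therefore p is inert.

inert


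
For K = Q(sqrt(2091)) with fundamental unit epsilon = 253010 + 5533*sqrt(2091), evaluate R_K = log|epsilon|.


epsilon = 253010 + 5533*sqrt(2091)
= 506020.0000
R = ln(506020.0000)
= 13.1343

13.1343


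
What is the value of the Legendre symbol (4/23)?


p = 23 is prime, so compute (4/23) with the reciprocity algorithm (Jacobi-symbol steps: pull out 2s via (2/n), flip via reciprocity, reduce):
  pull out 2: (2/23) = +1  (since 23 mod 8 = 7)
  pull out 2: (2/23) = +1  (since 23 mod 8 = 7)
  (1/23) = 1
Product of signs = 1
(4/23) = 1

1


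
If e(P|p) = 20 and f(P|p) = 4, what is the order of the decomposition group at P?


|D_P| = e * f
= 20 * 4
= 80

80


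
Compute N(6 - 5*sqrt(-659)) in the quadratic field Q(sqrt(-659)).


N(a + b*sqrt(d)) = a^2 - d*b^2
= (6)^2 - (-659)*(-5)^2
= 36 + 16475
= 16511

16511


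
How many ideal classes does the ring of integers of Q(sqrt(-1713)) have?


K = Q(sqrt(-1713)). d mod 4 = 3, so D = disc(K) = 4d = -6852
h(K) equals the number of primitive reduced positive-definite forms (a, b, c) = a*x^2 + b*x*y + c*y^2 with b^2 - 4ac = D,
where reduced means |b| <= a <= c, with b >= 0 whenever |b| = a or a = c, and primitive means gcd(a, b, c) = 1.
Reduced forces 3a^2 <= |D| = 6852, so 1 <= a <= 47; b must have the parity of D, and c = (b^2 - D)/(4a) must be an integer >= a.
Enumerate a = 1..47, b in [-a, a]:
  a=1: (1, 0, 1713)  [1]
  a=2: (2, 2, 857)  [1]
  a=3: (3, 0, 571)  [1]
  a=4..5: none
  a=6: (6, 6, 287)  [1]
  a=7: (7, -6, 246), (7, 6, 246)  [2]
  a=8..10: none
  a=11: (11, -10, 158), (11, 10, 158)  [2]
  a=12: none
  a=13: (13, -8, 133), (13, 8, 133)  [2]
  a=14: (14, -6, 123), (14, 6, 123)  [2]
  a=15..16: none
  a=17: (17, -4, 101), (17, 4, 101)  [2]
  a=18: none
  a=19: (19, -8, 91), (19, 8, 91)  [2]
  a=20: none
  a=21: (21, -6, 82), (21, 6, 82)  [2]
  a=22: (22, -10, 79), (22, 10, 79)  [2]
  a=23: (23, -18, 78), (23, 18, 78)  [2]
  a=24..25: none
  a=26: (26, -18, 69), (26, 18, 69)  [2]
  a=27..32: none
  a=33: (33, -12, 53), (33, 12, 53)  [2]
  a=34: (34, -30, 57), (34, 30, 57)  [2]
  a=35..36: none
  a=37: (37, -20, 49), (37, 20, 49)  [2]
  a=38: (38, -30, 51), (38, 30, 51)  [2]
  a=39: (39, -18, 46), (39, 18, 46)  [2]
  a=40: none
  a=41: (41, -6, 42), (41, 6, 42)  [2]
  a=42..47: none
Total reduced forms: 1 + 1 + 1 + 1 + 2 + 2 + 2 + 2 + 2 + 2 + 2 + 2 + 2 + 2 + 2 + 2 + 2 + 2 + 2 + 2 = 36
h = 36

36


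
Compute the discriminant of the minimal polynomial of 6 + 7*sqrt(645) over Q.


The element 6 + 7*sqrt(645) has minimal polynomial:
x^2 - 12*x - 31569
Discriminant = (-12)^2 - 4*(-31569)
= 144 + 126276
= 126420

126420


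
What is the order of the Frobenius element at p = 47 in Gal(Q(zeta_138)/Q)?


The Frobenius at p in Gal(Q(zeta_n)/Q) = (Z/nZ)* is the class of p, so its order is ord_138(47), the smallest k >= 1 with 47^k = 1 mod 138.
n = 138 = 2 * 3 * 23, phi(138) = 44; the order divides phi(n).
Divisors of 44: 1, 2, 4, 11, 22, 44
Repeated squaring mod 138: 47^1 = 47, 47^2 = 1, 47^4 = 1, 47^8 = 1, 47^16 = 1, 47^32 = 1
Test divisors in increasing order:
  k=1: 47^1 = 47 mod 138
  k=2: 47^2 = 1 mod 138  <- first divisor giving 1
Order = 2

2


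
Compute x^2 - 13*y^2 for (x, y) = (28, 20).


x^2 - d*y^2
= 28^2 - 13*20^2
= 784 - 5200
= -4416

-4416


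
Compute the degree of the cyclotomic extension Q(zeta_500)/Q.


The degree equals Euler's totient phi(500).
500 = 2^2 * 5^3
phi(500) = 200

200


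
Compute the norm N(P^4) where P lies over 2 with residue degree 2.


N(P^a) = p^(a*f)
= 2^(4*2)
= 2^8
= 256

256


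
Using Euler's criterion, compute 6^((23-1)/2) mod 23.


p = 23 is prime and the exponent is (p-1)/2 = 11, so by Euler's criterion 6^11 = (6/23) = +1 or -1 mod 23.
Compute by square-and-multiply:
  11 = 8 + 2 + 1 (binary 1011)
  Repeated squaring mod 23: 6^1 = 6, 6^2 = 13, 6^4 = 8, 6^8 = 18
  6^11 = 6^8 * 6^2 * 6^1 = 18 * 13 * 6 mod 23
    18 * 13 = 234 = 4 mod 23
    4 * 6 = 24 = 1 mod 23
  6^11 = 1 mod 23
Result 1: 6 is a quadratic residue mod 23.
6^11 mod 23 = 1

1


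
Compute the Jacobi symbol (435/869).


Compute (435/869) via quadratic reciprocity:
  reciprocity: (435/869) -> +(869/435)
  reduce: (434/435)
  pull out 2: (2/435) = -1  (since 435 mod 8 = 3)
  reciprocity: (217/435) -> +(435/217)
  reduce: (1/217)
  (1/217) = 1
Product of signs = -1

-1


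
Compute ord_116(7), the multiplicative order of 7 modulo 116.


We want ord_116(7), the smallest k >= 1 with 7^k = 1 mod 116.
n = 116 = 2^2 * 29, phi(116) = 56; the order divides phi(n).
Divisors of 56: 1, 2, 4, 7, 8, 14, 28, 56
Repeated squaring mod 116: 7^1 = 7, 7^2 = 49, 7^4 = 81, 7^8 = 65, 7^16 = 49, 7^32 = 81
Test divisors in increasing order:
  k=1: 7^1 = 7 mod 116
  k=2: 7^2 = 49 mod 116
  k=4: 7^4 = 81 mod 116
  k=7: 7^7 = 81 * 49 * 7 = 59 mod 116
  k=8: 7^8 = 65 mod 116
  k=14: 7^14 = 65 * 81 * 49 = 1 mod 116  <- first divisor giving 1
Order = 14

14


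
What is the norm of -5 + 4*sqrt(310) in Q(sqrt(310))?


N(a + b*sqrt(d)) = a^2 - d*b^2
= (-5)^2 - (310)*(4)^2
= 25 - 4960
= -4935

-4935


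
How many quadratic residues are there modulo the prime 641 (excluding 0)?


For prime p, the number of non-zero quadratic residues is (p-1)/2.
= (641-1)/2
= 320

320


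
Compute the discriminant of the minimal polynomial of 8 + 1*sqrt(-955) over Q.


The element 8 + 1*sqrt(-955) has minimal polynomial:
x^2 - 16*x + 1019
Discriminant = (-16)^2 - 4*(1019)
= 256 - 4076
= -3820

-3820


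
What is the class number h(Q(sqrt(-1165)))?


K = Q(sqrt(-1165)). d mod 4 = 3, so D = disc(K) = 4d = -4660
h(K) equals the number of primitive reduced positive-definite forms (a, b, c) = a*x^2 + b*x*y + c*y^2 with b^2 - 4ac = D,
where reduced means |b| <= a <= c, with b >= 0 whenever |b| = a or a = c, and primitive means gcd(a, b, c) = 1.
Reduced forces 3a^2 <= |D| = 4660, so 1 <= a <= 39; b must have the parity of D, and c = (b^2 - D)/(4a) must be an integer >= a.
Enumerate a = 1..39, b in [-a, a]:
  a=1: (1, 0, 1165)  [1]
  a=2: (2, 2, 583)  [1]
  a=3..4: none
  a=5: (5, 0, 233)  [1]
  a=6: none
  a=7: (7, -4, 167), (7, 4, 167)  [2]
  a=8..9: none
  a=10: (10, 10, 119)  [1]
  a=11: (11, -2, 106), (11, 2, 106)  [2]
  a=12..13: none
  a=14: (14, -10, 85), (14, 10, 85)  [2]
  a=15..16: none
  a=17: (17, -10, 70), (17, 10, 70)  [2]
  a=18..21: none
  a=22: (22, -2, 53), (22, 2, 53)  [2]
  a=23: (23, -20, 55), (23, 20, 55)  [2]
  a=24..28: none
  a=29: (29, -26, 46), (29, 26, 46)  [2]
  a=30..33: none
  a=34: (34, -10, 35), (34, 10, 35)  [2]
  a=35..39: none
Total reduced forms: 1 + 1 + 1 + 2 + 1 + 2 + 2 + 2 + 2 + 2 + 2 + 2 = 20
h = 20

20


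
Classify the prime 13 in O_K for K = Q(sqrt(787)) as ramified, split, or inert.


K = Q(sqrt(787)). Since d mod 4 = 3, disc(K) = 3148.
Check p | disc: 3148 mod 13 = 2.
p does not divide disc. Compute Legendre symbol (d/p):
7^((13-1)/2) mod 13 = -1
(d/p) = -1, so p is inert: (p) stays prime with e=1, f=2, g=1.
Therefore p is inert.

inert


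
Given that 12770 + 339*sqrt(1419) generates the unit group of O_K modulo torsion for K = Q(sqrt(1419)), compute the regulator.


epsilon = 12770 + 339*sqrt(1419)
= 25540.0000
R = ln(25540.0000)
= 10.1480

10.1480


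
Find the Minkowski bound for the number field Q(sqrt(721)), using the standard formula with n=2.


d = 721, d mod 4 = 1, so disc(K) = d = 721; |disc(K)| = 721
Real quadratic field, so n = 2, s = r2 = 0, r1 = 2
M = (n!/n^n) * (4/pi)^s * sqrt(|disc(K)|) = (2!/2^2) * (4/pi)^0 * sqrt(721)
= 0.5 * 1.000000 * 26.851443
= 13.4257

13.4257


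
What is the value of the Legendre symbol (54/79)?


p = 79 is prime, so compute (54/79) with the reciprocity algorithm (Jacobi-symbol steps: pull out 2s via (2/n), flip via reciprocity, reduce):
  pull out 2: (2/79) = +1  (since 79 mod 8 = 7)
  reciprocity: (27/79) -> -(79/27)
  reduce: (25/27)
  reciprocity: (25/27) -> +(27/25)
  reduce: (2/25)
  pull out 2: (2/25) = +1  (since 25 mod 8 = 1)
  (1/25) = 1
Product of signs = -1
(54/79) = -1

-1


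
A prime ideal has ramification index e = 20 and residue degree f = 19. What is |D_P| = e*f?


|D_P| = e * f
= 20 * 19
= 380

380


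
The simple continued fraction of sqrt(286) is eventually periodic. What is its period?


Run the CF algorithm for sqrt(286).
a_0 = floor(sqrt(286)) = 16; set m_0=0, q_0=1.
Recurrence: m' = q*a - m,  q' = (d - m'^2)/q,  a' = floor((a_0 + m')/q').
  step 1: m=16, q=30, a=1
  step 2: m=14, q=3, a=10
  step 3: m=16, q=10, a=3
  step 4: m=14, q=9, a=3
  step 5: m=13, q=13, a=2
  step 6: m=13, q=9, a=3
  step 7: m=14, q=10, a=3
  step 8: m=16, q=3, a=10
  step 9: m=14, q=30, a=1
  step 10: m=16, q=1, a=32
a_10 = 2*a_0 = 32, so the period closes here.
sqrt(286) = [16; 1, 10, 3, 3, 2, 3, 3, 10, 1, 32]
Period length = 10

10


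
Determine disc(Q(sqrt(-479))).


For K = Q(sqrt(d)) with d squarefree: disc(K) = d if d = 1 mod 4, and disc(K) = 4d if d = 2 or 3 mod 4.
Here d = -479, and d mod 4 = 1.
d = 1 mod 4 (O_K = Z[(1+sqrt(d))/2]), so disc(K) = d = -479

-479


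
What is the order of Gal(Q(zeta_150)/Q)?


|Gal(Q(zeta_150)/Q)| = phi(150)
= 40

40


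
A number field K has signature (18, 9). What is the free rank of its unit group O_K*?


By Dirichlet's unit theorem:
rank = r1 + r2 - 1
= 18 + 9 - 1
= 26

26


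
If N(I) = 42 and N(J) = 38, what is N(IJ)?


N(IJ) = N(I) * N(J)
= 42 * 38
= 1596

1596


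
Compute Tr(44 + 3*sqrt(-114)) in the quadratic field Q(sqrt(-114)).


Tr(a + b*sqrt(d)) = (a + b*sqrt(d)) + (a - b*sqrt(d)) = 2a
= 2 * (44)
= 88

88


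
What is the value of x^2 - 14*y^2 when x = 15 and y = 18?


x^2 - d*y^2
= 15^2 - 14*18^2
= 225 - 4536
= -4311

-4311


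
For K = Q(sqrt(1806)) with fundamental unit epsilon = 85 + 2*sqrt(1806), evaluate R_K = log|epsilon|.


epsilon = 85 + 2*sqrt(1806)
= 169.9941
R = ln(169.9941)
= 5.1358

5.1358


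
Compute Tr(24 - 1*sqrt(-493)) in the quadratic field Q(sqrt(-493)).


Tr(a + b*sqrt(d)) = (a + b*sqrt(d)) + (a - b*sqrt(d)) = 2a
= 2 * (24)
= 48

48


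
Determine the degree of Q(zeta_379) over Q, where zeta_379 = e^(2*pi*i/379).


The degree equals Euler's totient phi(379).
379 = 379
phi(379) = 378

378


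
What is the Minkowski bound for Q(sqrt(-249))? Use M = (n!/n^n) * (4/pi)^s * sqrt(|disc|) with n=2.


d = -249, d mod 4 = 3, so disc(K) = 4d = -996; |disc(K)| = 996
Imaginary quadratic field, so n = 2, s = r2 = 1, r1 = 0
M = (n!/n^n) * (4/pi)^s * sqrt(|disc(K)|) = (2!/2^2) * (4/pi)^1 * sqrt(996)
= 0.5 * 1.273240 * 31.559468
= 20.0914

20.0914


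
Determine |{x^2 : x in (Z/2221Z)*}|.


For prime p, the number of non-zero quadratic residues is (p-1)/2.
= (2221-1)/2
= 1110

1110


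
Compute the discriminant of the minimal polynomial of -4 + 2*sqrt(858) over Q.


The element -4 + 2*sqrt(858) has minimal polynomial:
x^2 + 8*x - 3416
Discriminant = (8)^2 - 4*(-3416)
= 64 + 13664
= 13728

13728


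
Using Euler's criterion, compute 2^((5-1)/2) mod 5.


p = 5 is prime and the exponent is (p-1)/2 = 2, so by Euler's criterion 2^2 = (2/5) = +1 or -1 mod 5.
Compute by square-and-multiply:
  2 = 2 (binary 10)
  Repeated squaring mod 5: 2^1 = 2, 2^2 = 4
  2^2 = 4 mod 5
Result 4 = p - 1 = -1 mod 5: 2 is a quadratic non-residue mod 5. As a residue in [0, p-1] the value is 4.
2^2 mod 5 = 4

4


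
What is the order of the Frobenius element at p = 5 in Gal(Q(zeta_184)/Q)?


The Frobenius at p in Gal(Q(zeta_n)/Q) = (Z/nZ)* is the class of p, so its order is ord_184(5), the smallest k >= 1 with 5^k = 1 mod 184.
n = 184 = 2^3 * 23, phi(184) = 88; the order divides phi(n).
Divisors of 88: 1, 2, 4, 8, 11, 22, 44, 88
Repeated squaring mod 184: 5^1 = 5, 5^2 = 25, 5^4 = 73, 5^8 = 177, 5^16 = 49, 5^32 = 9, 5^64 = 81
Test divisors in increasing order:
  k=1: 5^1 = 5 mod 184
  k=2: 5^2 = 25 mod 184
  k=4: 5^4 = 73 mod 184
  k=8: 5^8 = 177 mod 184
  k=11: 5^11 = 177 * 25 * 5 = 45 mod 184
  k=22: 5^22 = 49 * 73 * 25 = 1 mod 184  <- first divisor giving 1
Order = 22

22


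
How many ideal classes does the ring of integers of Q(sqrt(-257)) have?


K = Q(sqrt(-257)). d mod 4 = 3, so D = disc(K) = 4d = -1028
h(K) equals the number of primitive reduced positive-definite forms (a, b, c) = a*x^2 + b*x*y + c*y^2 with b^2 - 4ac = D,
where reduced means |b| <= a <= c, with b >= 0 whenever |b| = a or a = c, and primitive means gcd(a, b, c) = 1.
Reduced forces 3a^2 <= |D| = 1028, so 1 <= a <= 18; b must have the parity of D, and c = (b^2 - D)/(4a) must be an integer >= a.
Enumerate a = 1..18, b in [-a, a]:
  a=1: (1, 0, 257)  [1]
  a=2: (2, 2, 129)  [1]
  a=3: (3, -2, 86), (3, 2, 86)  [2]
  a=4..5: none
  a=6: (6, -2, 43), (6, 2, 43)  [2]
  a=7: (7, -6, 38), (7, 6, 38)  [2]
  a=8: none
  a=9: (9, -4, 29), (9, 4, 29)  [2]
  a=10..12: none
  a=13: (13, -8, 21), (13, 8, 21)  [2]
  a=14: (14, -6, 19), (14, 6, 19)  [2]
  a=15..16: none
  a=17: (17, -14, 18), (17, 14, 18)  [2]
  a=18: none
Total reduced forms: 1 + 1 + 2 + 2 + 2 + 2 + 2 + 2 + 2 = 16
h = 16

16


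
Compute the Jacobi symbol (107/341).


Compute (107/341) via quadratic reciprocity:
  reciprocity: (107/341) -> +(341/107)
  reduce: (20/107)
  pull out 2: (2/107) = -1  (since 107 mod 8 = 3)
  pull out 2: (2/107) = -1  (since 107 mod 8 = 3)
  reciprocity: (5/107) -> +(107/5)
  reduce: (2/5)
  pull out 2: (2/5) = -1  (since 5 mod 8 = 5)
  (1/5) = 1
Product of signs = -1

-1


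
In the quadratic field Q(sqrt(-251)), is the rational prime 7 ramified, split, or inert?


K = Q(sqrt(-251)). Since d mod 4 = 1, disc(K) = -251.
Check p | disc: -251 mod 7 = 1.
p does not divide disc. Compute Legendre symbol (d/p):
1^((7-1)/2) mod 7 = 1
(d/p) = 1, so p splits: (p) = P*P' with e=1, f=1, g=2.
Therefore p is split.

split


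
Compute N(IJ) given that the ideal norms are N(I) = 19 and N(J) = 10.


N(IJ) = N(I) * N(J)
= 19 * 10
= 190

190


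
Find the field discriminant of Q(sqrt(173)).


For K = Q(sqrt(d)) with d squarefree: disc(K) = d if d = 1 mod 4, and disc(K) = 4d if d = 2 or 3 mod 4.
Here d = 173, and d mod 4 = 1.
d = 1 mod 4 (O_K = Z[(1+sqrt(d))/2]), so disc(K) = d = 173

173


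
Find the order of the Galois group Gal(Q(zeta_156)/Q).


|Gal(Q(zeta_156)/Q)| = phi(156)
= 48

48


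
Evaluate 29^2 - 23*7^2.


x^2 - d*y^2
= 29^2 - 23*7^2
= 841 - 1127
= -286

-286


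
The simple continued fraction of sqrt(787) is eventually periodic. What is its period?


Run the CF algorithm for sqrt(787).
a_0 = floor(sqrt(787)) = 28; set m_0=0, q_0=1.
Recurrence: m' = q*a - m,  q' = (d - m'^2)/q,  a' = floor((a_0 + m')/q').
  step 1: m=28, q=3, a=18
  step 2: m=26, q=37, a=1
  step 3: m=11, q=18, a=2
  step 4: m=25, q=9, a=5
  step 5: m=20, q=43, a=1
  step 6: m=23, q=6, a=8
  step 7: m=25, q=27, a=1
  step 8: m=2, q=29, a=1
  step 9: m=27, q=2, a=27
  step 10: m=27, q=29, a=1
  step 11: m=2, q=27, a=1
  step 12: m=25, q=6, a=8
  step 13: m=23, q=43, a=1
  step 14: m=20, q=9, a=5
  step 15: m=25, q=18, a=2
  step 16: m=11, q=37, a=1
  step 17: m=26, q=3, a=18
  step 18: m=28, q=1, a=56
a_18 = 2*a_0 = 56, so the period closes here.
sqrt(787) = [28; 18, 1, 2, 5, 1, 8, 1, 1, 27, 1, 1, 8, 1, 5, 2, 1, 18, 56]
Period length = 18

18


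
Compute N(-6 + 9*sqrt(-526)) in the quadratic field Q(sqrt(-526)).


N(a + b*sqrt(d)) = a^2 - d*b^2
= (-6)^2 - (-526)*(9)^2
= 36 + 42606
= 42642

42642


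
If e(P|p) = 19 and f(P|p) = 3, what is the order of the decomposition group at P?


|D_P| = e * f
= 19 * 3
= 57

57


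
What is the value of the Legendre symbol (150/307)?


p = 307 is prime, so compute (150/307) with the reciprocity algorithm (Jacobi-symbol steps: pull out 2s via (2/n), flip via reciprocity, reduce):
  pull out 2: (2/307) = -1  (since 307 mod 8 = 3)
  reciprocity: (75/307) -> -(307/75)
  reduce: (7/75)
  reciprocity: (7/75) -> -(75/7)
  reduce: (5/7)
  reciprocity: (5/7) -> +(7/5)
  reduce: (2/5)
  pull out 2: (2/5) = -1  (since 5 mod 8 = 5)
  (1/5) = 1
Product of signs = 1
(150/307) = 1

1


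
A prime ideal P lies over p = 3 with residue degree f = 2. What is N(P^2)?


N(P^a) = p^(a*f)
= 3^(2*2)
= 3^4
= 81

81


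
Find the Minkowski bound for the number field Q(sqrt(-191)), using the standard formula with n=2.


d = -191, d mod 4 = 1, so disc(K) = d = -191; |disc(K)| = 191
Imaginary quadratic field, so n = 2, s = r2 = 1, r1 = 0
M = (n!/n^n) * (4/pi)^s * sqrt(|disc(K)|) = (2!/2^2) * (4/pi)^1 * sqrt(191)
= 0.5 * 1.273240 * 13.820275
= 8.7983

8.7983


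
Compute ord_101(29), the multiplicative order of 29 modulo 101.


We want ord_101(29), the smallest k >= 1 with 29^k = 1 mod 101.
n = 101 = 101, phi(101) = 100; the order divides phi(n).
Divisors of 100: 1, 2, 4, 5, 10, 20, 25, 50, 100
Repeated squaring mod 101: 29^1 = 29, 29^2 = 33, 29^4 = 79, 29^8 = 80, 29^16 = 37, 29^32 = 56, 29^64 = 5
Test divisors in increasing order:
  k=1: 29^1 = 29 mod 101
  k=2: 29^2 = 33 mod 101
  k=4: 29^4 = 79 mod 101
  k=5: 29^5 = 79 * 29 = 69 mod 101
  k=10: 29^10 = 80 * 33 = 14 mod 101
  k=20: 29^20 = 37 * 79 = 95 mod 101
  k=25: 29^25 = 37 * 80 * 29 = 91 mod 101
  k=50: 29^50 = 56 * 37 * 33 = 100 mod 101
  k=100: 29^100 = 5 * 56 * 79 = 1 mod 101  <- first divisor giving 1
Order = 100

100


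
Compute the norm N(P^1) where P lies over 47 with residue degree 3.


N(P^a) = p^(a*f)
= 47^(1*3)
= 47^3
= 103823

103823


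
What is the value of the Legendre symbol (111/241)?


p = 241 is prime, so compute (111/241) with the reciprocity algorithm (Jacobi-symbol steps: pull out 2s via (2/n), flip via reciprocity, reduce):
  reciprocity: (111/241) -> +(241/111)
  reduce: (19/111)
  reciprocity: (19/111) -> -(111/19)
  reduce: (16/19)
  pull out 2: (2/19) = -1  (since 19 mod 8 = 3)
  pull out 2: (2/19) = -1  (since 19 mod 8 = 3)
  pull out 2: (2/19) = -1  (since 19 mod 8 = 3)
  pull out 2: (2/19) = -1  (since 19 mod 8 = 3)
  (1/19) = 1
Product of signs = -1
(111/241) = -1

-1


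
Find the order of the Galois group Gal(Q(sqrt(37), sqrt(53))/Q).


The 2 square roots of distinct primes are multiplicatively independent over Q,
so [K:Q] = 2^2 and Gal(K/Q) is isomorphic to (Z/2Z)^2.
|Gal| = 2^2 = 4

4
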